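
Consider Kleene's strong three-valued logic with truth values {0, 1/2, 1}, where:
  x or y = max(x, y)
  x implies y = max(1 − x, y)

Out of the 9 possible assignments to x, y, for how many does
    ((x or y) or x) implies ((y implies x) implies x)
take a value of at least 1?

x = 0, y = 0 ↦ 1  ≥
x = 0, y = 1/2 ↦ 1/2  <
x = 0, y = 1 ↦ 1  ≥
x = 1/2, y = 0 ↦ 1/2  <
x = 1/2, y = 1/2 ↦ 1/2  <
x = 1/2, y = 1 ↦ 1/2  <
x = 1, y = 0 ↦ 1  ≥
x = 1, y = 1/2 ↦ 1  ≥
x = 1, y = 1 ↦ 1  ≥
So 5 of the 9 assignments meet the threshold.

5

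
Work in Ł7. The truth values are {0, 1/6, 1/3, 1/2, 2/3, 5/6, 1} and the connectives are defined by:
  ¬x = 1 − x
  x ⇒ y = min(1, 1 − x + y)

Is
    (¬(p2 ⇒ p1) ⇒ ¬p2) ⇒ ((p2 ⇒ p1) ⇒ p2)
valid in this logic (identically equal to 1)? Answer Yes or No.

Counterexample: take p1 = 0, p2 = 0.
p2 ⇒ p1 = 0 ⇒ 0 = 1
¬(p2 ⇒ p1) = ¬1 = 0
¬p2 = ¬0 = 1
¬(p2 ⇒ p1) ⇒ ¬p2 = 0 ⇒ 1 = 1
p2 ⇒ p1 = 0 ⇒ 0 = 1
(p2 ⇒ p1) ⇒ p2 = 1 ⇒ 0 = 0
(¬(p2 ⇒ p1) ⇒ ¬p2) ⇒ ((p2 ⇒ p1) ⇒ p2) = 1 ⇒ 0 = 0
This gives 0 ≠ 1.

No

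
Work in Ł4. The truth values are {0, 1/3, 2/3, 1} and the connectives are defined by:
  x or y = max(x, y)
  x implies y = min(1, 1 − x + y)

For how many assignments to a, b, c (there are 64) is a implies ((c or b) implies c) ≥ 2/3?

value 1: 54 assignments (counts)
value 2/3: 6 assignments (counts)
value 1/3: 3 assignments
value 0: 1 assignment
So 60 of the 64 assignments meet the threshold.

60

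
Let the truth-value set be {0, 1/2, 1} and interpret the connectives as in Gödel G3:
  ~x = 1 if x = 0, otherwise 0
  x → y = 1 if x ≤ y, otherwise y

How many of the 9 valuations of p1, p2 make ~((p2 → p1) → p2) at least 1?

3

p1 = 0, p2 = 0 ↦ 1  ≥
p1 = 0, p2 = 1/2 ↦ 0  <
p1 = 0, p2 = 1 ↦ 0  <
p1 = 1/2, p2 = 0 ↦ 1  ≥
p1 = 1/2, p2 = 1/2 ↦ 0  <
p1 = 1/2, p2 = 1 ↦ 0  <
p1 = 1, p2 = 0 ↦ 1  ≥
p1 = 1, p2 = 1/2 ↦ 0  <
p1 = 1, p2 = 1 ↦ 0  <
So 3 of the 9 assignments meet the threshold.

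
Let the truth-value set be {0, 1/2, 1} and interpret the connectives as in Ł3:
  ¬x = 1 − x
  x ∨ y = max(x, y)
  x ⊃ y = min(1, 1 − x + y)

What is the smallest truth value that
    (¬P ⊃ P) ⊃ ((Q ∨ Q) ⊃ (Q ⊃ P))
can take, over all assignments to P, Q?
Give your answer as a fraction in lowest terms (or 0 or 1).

1/2

Take P = 1/2, Q = 1:
¬P = ¬1/2 = 1/2
¬P ⊃ P = 1/2 ⊃ 1/2 = 1
Q ∨ Q = 1 ∨ 1 = 1
Q ⊃ P = 1 ⊃ 1/2 = 1/2
(Q ∨ Q) ⊃ (Q ⊃ P) = 1 ⊃ 1/2 = 1/2
(¬P ⊃ P) ⊃ ((Q ∨ Q) ⊃ (Q ⊃ P)) = 1 ⊃ 1/2 = 1/2
No assignment yields a value below 1/2, so this is the minimum.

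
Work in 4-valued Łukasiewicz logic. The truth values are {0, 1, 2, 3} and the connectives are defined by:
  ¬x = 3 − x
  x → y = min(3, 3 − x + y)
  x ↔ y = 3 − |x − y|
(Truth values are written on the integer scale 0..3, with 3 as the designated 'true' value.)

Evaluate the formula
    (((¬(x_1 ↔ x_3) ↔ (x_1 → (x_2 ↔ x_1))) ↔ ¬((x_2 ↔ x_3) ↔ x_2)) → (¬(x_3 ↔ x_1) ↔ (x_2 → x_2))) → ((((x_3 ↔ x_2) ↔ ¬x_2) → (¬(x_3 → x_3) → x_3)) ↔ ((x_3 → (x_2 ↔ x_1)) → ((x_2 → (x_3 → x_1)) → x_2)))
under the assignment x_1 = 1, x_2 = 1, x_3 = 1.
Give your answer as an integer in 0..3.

x_1 ↔ x_3 = 1 ↔ 1 = 3
¬(x_1 ↔ x_3) = ¬3 = 0
x_2 ↔ x_1 = 1 ↔ 1 = 3
x_1 → (x_2 ↔ x_1) = 1 → 3 = 3
¬(x_1 ↔ x_3) ↔ (x_1 → (x_2 ↔ x_1)) = 0 ↔ 3 = 0
x_2 ↔ x_3 = 1 ↔ 1 = 3
(x_2 ↔ x_3) ↔ x_2 = 3 ↔ 1 = 1
¬((x_2 ↔ x_3) ↔ x_2) = ¬1 = 2
(¬(x_1 ↔ x_3) ↔ (x_1 → (x_2 ↔ x_1))) ↔ ¬((x_2 ↔ x_3) ↔ x_2) = 0 ↔ 2 = 1
x_3 ↔ x_1 = 1 ↔ 1 = 3
¬(x_3 ↔ x_1) = ¬3 = 0
x_2 → x_2 = 1 → 1 = 3
¬(x_3 ↔ x_1) ↔ (x_2 → x_2) = 0 ↔ 3 = 0
((¬(x_1 ↔ x_3) ↔ (x_1 → (x_2 ↔ x_1))) ↔ ¬((x_2 ↔ x_3) ↔ x_2)) → (¬(x_3 ↔ x_1) ↔ (x_2 → x_2)) = 1 → 0 = 2
x_3 ↔ x_2 = 1 ↔ 1 = 3
¬x_2 = ¬1 = 2
(x_3 ↔ x_2) ↔ ¬x_2 = 3 ↔ 2 = 2
x_3 → x_3 = 1 → 1 = 3
¬(x_3 → x_3) = ¬3 = 0
¬(x_3 → x_3) → x_3 = 0 → 1 = 3
((x_3 ↔ x_2) ↔ ¬x_2) → (¬(x_3 → x_3) → x_3) = 2 → 3 = 3
x_2 ↔ x_1 = 1 ↔ 1 = 3
x_3 → (x_2 ↔ x_1) = 1 → 3 = 3
x_3 → x_1 = 1 → 1 = 3
x_2 → (x_3 → x_1) = 1 → 3 = 3
(x_2 → (x_3 → x_1)) → x_2 = 3 → 1 = 1
(x_3 → (x_2 ↔ x_1)) → ((x_2 → (x_3 → x_1)) → x_2) = 3 → 1 = 1
(((x_3 ↔ x_2) ↔ ¬x_2) → (¬(x_3 → x_3) → x_3)) ↔ ((x_3 → (x_2 ↔ x_1)) → ((x_2 → (x_3 → x_1)) → x_2)) = 3 ↔ 1 = 1
(((¬(x_1 ↔ x_3) ↔ (x_1 → (x_2 ↔ x_1))) ↔ ¬((x_2 ↔ x_3) ↔ x_2)) → (¬(x_3 ↔ x_1) ↔ (x_2 → x_2))) → ((((x_3 ↔ x_2) ↔ ¬x_2) → (¬(x_3 → x_3) → x_3)) ↔ ((x_3 → (x_2 ↔ x_1)) → ((x_2 → (x_3 → x_1)) → x_2))) = 2 → 1 = 2

2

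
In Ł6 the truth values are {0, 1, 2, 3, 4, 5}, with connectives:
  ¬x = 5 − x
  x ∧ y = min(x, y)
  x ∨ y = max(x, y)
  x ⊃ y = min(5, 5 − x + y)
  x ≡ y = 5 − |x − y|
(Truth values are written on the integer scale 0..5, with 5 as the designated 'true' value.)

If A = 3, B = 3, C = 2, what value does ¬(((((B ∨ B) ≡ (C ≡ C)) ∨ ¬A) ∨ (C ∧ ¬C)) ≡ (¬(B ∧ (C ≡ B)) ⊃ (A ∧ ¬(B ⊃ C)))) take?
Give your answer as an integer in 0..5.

B ∨ B = 3 ∨ 3 = 3
C ≡ C = 2 ≡ 2 = 5
(B ∨ B) ≡ (C ≡ C) = 3 ≡ 5 = 3
¬A = ¬3 = 2
((B ∨ B) ≡ (C ≡ C)) ∨ ¬A = 3 ∨ 2 = 3
¬C = ¬2 = 3
C ∧ ¬C = 2 ∧ 3 = 2
(((B ∨ B) ≡ (C ≡ C)) ∨ ¬A) ∨ (C ∧ ¬C) = 3 ∨ 2 = 3
C ≡ B = 2 ≡ 3 = 4
B ∧ (C ≡ B) = 3 ∧ 4 = 3
¬(B ∧ (C ≡ B)) = ¬3 = 2
B ⊃ C = 3 ⊃ 2 = 4
¬(B ⊃ C) = ¬4 = 1
A ∧ ¬(B ⊃ C) = 3 ∧ 1 = 1
¬(B ∧ (C ≡ B)) ⊃ (A ∧ ¬(B ⊃ C)) = 2 ⊃ 1 = 4
((((B ∨ B) ≡ (C ≡ C)) ∨ ¬A) ∨ (C ∧ ¬C)) ≡ (¬(B ∧ (C ≡ B)) ⊃ (A ∧ ¬(B ⊃ C))) = 3 ≡ 4 = 4
¬(((((B ∨ B) ≡ (C ≡ C)) ∨ ¬A) ∨ (C ∧ ¬C)) ≡ (¬(B ∧ (C ≡ B)) ⊃ (A ∧ ¬(B ⊃ C)))) = ¬4 = 1

1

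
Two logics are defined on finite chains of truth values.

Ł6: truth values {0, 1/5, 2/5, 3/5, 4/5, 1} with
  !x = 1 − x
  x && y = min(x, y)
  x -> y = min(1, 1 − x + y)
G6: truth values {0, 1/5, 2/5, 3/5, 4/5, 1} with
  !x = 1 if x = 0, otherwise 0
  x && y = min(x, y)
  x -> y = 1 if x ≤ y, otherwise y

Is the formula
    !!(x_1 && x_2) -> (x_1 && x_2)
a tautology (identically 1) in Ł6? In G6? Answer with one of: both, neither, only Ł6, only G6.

only Ł6

In Ł6: every assignment gives 1 — tautology.
In G6: at x_1 = 1/5, x_2 = 1/5 the value is 1/5 — not a tautology.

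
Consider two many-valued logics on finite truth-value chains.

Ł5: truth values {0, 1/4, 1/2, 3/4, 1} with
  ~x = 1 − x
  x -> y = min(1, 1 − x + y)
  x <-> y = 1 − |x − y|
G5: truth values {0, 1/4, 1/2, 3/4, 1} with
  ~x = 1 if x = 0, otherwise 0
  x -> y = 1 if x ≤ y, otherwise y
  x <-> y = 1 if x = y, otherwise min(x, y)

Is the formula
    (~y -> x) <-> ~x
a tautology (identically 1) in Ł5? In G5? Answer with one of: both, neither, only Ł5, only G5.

neither

In Ł5: at x = 0, y = 0 the value is 0 — not a tautology.
In G5: at x = 0, y = 0 the value is 0 — not a tautology.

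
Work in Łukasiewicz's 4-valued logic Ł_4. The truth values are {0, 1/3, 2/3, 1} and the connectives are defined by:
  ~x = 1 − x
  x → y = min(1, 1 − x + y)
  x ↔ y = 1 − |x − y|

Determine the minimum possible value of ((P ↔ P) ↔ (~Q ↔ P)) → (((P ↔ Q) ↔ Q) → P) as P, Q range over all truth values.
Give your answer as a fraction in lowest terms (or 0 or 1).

Take P = 1/3, Q = 2/3:
P ↔ P = 1/3 ↔ 1/3 = 1
~Q = ~2/3 = 1/3
~Q ↔ P = 1/3 ↔ 1/3 = 1
(P ↔ P) ↔ (~Q ↔ P) = 1 ↔ 1 = 1
P ↔ Q = 1/3 ↔ 2/3 = 2/3
(P ↔ Q) ↔ Q = 2/3 ↔ 2/3 = 1
((P ↔ Q) ↔ Q) → P = 1 → 1/3 = 1/3
((P ↔ P) ↔ (~Q ↔ P)) → (((P ↔ Q) ↔ Q) → P) = 1 → 1/3 = 1/3
No assignment yields a value below 1/3, so this is the minimum.

1/3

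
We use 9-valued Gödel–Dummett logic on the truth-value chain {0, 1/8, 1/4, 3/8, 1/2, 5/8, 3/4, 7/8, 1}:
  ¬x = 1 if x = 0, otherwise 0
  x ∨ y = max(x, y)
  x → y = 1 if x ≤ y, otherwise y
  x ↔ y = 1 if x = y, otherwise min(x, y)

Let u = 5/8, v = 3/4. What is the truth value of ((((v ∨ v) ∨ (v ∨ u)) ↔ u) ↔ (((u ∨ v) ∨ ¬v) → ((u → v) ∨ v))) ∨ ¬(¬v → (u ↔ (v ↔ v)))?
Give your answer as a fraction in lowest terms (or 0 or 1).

v ∨ v = 3/4 ∨ 3/4 = 3/4
v ∨ u = 3/4 ∨ 5/8 = 3/4
(v ∨ v) ∨ (v ∨ u) = 3/4 ∨ 3/4 = 3/4
((v ∨ v) ∨ (v ∨ u)) ↔ u = 3/4 ↔ 5/8 = 5/8
u ∨ v = 5/8 ∨ 3/4 = 3/4
¬v = ¬3/4 = 0
(u ∨ v) ∨ ¬v = 3/4 ∨ 0 = 3/4
u → v = 5/8 → 3/4 = 1
(u → v) ∨ v = 1 ∨ 3/4 = 1
((u ∨ v) ∨ ¬v) → ((u → v) ∨ v) = 3/4 → 1 = 1
(((v ∨ v) ∨ (v ∨ u)) ↔ u) ↔ (((u ∨ v) ∨ ¬v) → ((u → v) ∨ v)) = 5/8 ↔ 1 = 5/8
¬v = ¬3/4 = 0
v ↔ v = 3/4 ↔ 3/4 = 1
u ↔ (v ↔ v) = 5/8 ↔ 1 = 5/8
¬v → (u ↔ (v ↔ v)) = 0 → 5/8 = 1
¬(¬v → (u ↔ (v ↔ v))) = ¬1 = 0
((((v ∨ v) ∨ (v ∨ u)) ↔ u) ↔ (((u ∨ v) ∨ ¬v) → ((u → v) ∨ v))) ∨ ¬(¬v → (u ↔ (v ↔ v))) = 5/8 ∨ 0 = 5/8

5/8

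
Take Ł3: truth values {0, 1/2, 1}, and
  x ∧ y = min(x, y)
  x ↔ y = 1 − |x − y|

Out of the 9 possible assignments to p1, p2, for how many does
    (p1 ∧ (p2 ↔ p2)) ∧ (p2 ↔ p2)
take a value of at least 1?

p1 = 0, p2 = 0 ↦ 0  <
p1 = 0, p2 = 1/2 ↦ 0  <
p1 = 0, p2 = 1 ↦ 0  <
p1 = 1/2, p2 = 0 ↦ 1/2  <
p1 = 1/2, p2 = 1/2 ↦ 1/2  <
p1 = 1/2, p2 = 1 ↦ 1/2  <
p1 = 1, p2 = 0 ↦ 1  ≥
p1 = 1, p2 = 1/2 ↦ 1  ≥
p1 = 1, p2 = 1 ↦ 1  ≥
So 3 of the 9 assignments meet the threshold.

3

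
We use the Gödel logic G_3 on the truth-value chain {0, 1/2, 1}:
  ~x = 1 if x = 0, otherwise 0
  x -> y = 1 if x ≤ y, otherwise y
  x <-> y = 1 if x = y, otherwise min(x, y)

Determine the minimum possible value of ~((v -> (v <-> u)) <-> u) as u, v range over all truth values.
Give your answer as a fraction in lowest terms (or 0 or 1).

0

Take u = 0, v = 1/2:
v <-> u = 1/2 <-> 0 = 0
v -> (v <-> u) = 1/2 -> 0 = 0
(v -> (v <-> u)) <-> u = 0 <-> 0 = 1
~((v -> (v <-> u)) <-> u) = ~1 = 0
No assignment yields a value below 0, so this is the minimum.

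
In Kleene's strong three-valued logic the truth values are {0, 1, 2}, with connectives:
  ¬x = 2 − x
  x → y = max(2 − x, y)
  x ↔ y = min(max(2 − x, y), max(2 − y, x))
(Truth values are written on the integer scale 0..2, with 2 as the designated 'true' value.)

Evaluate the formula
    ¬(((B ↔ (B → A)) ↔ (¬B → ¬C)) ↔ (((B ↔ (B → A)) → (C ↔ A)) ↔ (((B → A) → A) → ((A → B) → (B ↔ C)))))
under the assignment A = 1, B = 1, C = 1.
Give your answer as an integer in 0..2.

B → A = 1 → 1 = 1
B ↔ (B → A) = 1 ↔ 1 = 1
¬B = ¬1 = 1
¬C = ¬1 = 1
¬B → ¬C = 1 → 1 = 1
(B ↔ (B → A)) ↔ (¬B → ¬C) = 1 ↔ 1 = 1
B → A = 1 → 1 = 1
B ↔ (B → A) = 1 ↔ 1 = 1
C ↔ A = 1 ↔ 1 = 1
(B ↔ (B → A)) → (C ↔ A) = 1 → 1 = 1
B → A = 1 → 1 = 1
(B → A) → A = 1 → 1 = 1
A → B = 1 → 1 = 1
B ↔ C = 1 ↔ 1 = 1
(A → B) → (B ↔ C) = 1 → 1 = 1
((B → A) → A) → ((A → B) → (B ↔ C)) = 1 → 1 = 1
((B ↔ (B → A)) → (C ↔ A)) ↔ (((B → A) → A) → ((A → B) → (B ↔ C))) = 1 ↔ 1 = 1
((B ↔ (B → A)) ↔ (¬B → ¬C)) ↔ (((B ↔ (B → A)) → (C ↔ A)) ↔ (((B → A) → A) → ((A → B) → (B ↔ C)))) = 1 ↔ 1 = 1
¬(((B ↔ (B → A)) ↔ (¬B → ¬C)) ↔ (((B ↔ (B → A)) → (C ↔ A)) ↔ (((B → A) → A) → ((A → B) → (B ↔ C))))) = ¬1 = 1

1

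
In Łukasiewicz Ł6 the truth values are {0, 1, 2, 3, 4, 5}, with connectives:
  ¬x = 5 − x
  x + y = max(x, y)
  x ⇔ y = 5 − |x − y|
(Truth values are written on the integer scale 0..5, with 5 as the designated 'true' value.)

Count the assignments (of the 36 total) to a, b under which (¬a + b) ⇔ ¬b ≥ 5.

value 5: 3 assignments (counts)
value 4: 11 assignments
value 3: 4 assignments
value 2: 9 assignments
value 1: 2 assignments
value 0: 7 assignments
So 3 of the 36 assignments meet the threshold.

3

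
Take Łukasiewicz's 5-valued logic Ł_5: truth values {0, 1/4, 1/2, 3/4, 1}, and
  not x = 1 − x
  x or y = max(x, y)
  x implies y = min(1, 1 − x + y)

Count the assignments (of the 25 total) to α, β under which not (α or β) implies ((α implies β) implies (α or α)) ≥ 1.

18

value 1: 18 assignments (counts)
value 3/4: 3 assignments
value 1/2: 2 assignments
value 1/4: 1 assignment
value 0: 1 assignment
So 18 of the 25 assignments meet the threshold.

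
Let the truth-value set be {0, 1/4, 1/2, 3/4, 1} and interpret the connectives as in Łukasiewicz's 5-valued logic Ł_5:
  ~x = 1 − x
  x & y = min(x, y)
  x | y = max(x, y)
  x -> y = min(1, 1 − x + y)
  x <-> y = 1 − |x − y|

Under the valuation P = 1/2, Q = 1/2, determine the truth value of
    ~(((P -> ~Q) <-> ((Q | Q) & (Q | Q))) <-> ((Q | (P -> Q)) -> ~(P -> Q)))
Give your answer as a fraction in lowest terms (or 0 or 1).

~Q = ~1/2 = 1/2
P -> ~Q = 1/2 -> 1/2 = 1
Q | Q = 1/2 | 1/2 = 1/2
Q | Q = 1/2 | 1/2 = 1/2
(Q | Q) & (Q | Q) = 1/2 & 1/2 = 1/2
(P -> ~Q) <-> ((Q | Q) & (Q | Q)) = 1 <-> 1/2 = 1/2
P -> Q = 1/2 -> 1/2 = 1
Q | (P -> Q) = 1/2 | 1 = 1
P -> Q = 1/2 -> 1/2 = 1
~(P -> Q) = ~1 = 0
(Q | (P -> Q)) -> ~(P -> Q) = 1 -> 0 = 0
((P -> ~Q) <-> ((Q | Q) & (Q | Q))) <-> ((Q | (P -> Q)) -> ~(P -> Q)) = 1/2 <-> 0 = 1/2
~(((P -> ~Q) <-> ((Q | Q) & (Q | Q))) <-> ((Q | (P -> Q)) -> ~(P -> Q))) = ~1/2 = 1/2

1/2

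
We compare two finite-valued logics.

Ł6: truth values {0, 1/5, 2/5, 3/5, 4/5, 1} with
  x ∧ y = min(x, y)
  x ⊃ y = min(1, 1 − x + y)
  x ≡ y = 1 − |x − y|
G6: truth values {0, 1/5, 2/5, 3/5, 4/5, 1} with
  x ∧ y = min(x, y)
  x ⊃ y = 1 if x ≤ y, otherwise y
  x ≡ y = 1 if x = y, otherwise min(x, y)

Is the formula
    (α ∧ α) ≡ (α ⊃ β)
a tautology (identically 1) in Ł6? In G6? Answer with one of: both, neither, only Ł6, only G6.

In Ł6: at α = 0, β = 0 the value is 0 — not a tautology.
In G6: at α = 0, β = 0 the value is 0 — not a tautology.

neither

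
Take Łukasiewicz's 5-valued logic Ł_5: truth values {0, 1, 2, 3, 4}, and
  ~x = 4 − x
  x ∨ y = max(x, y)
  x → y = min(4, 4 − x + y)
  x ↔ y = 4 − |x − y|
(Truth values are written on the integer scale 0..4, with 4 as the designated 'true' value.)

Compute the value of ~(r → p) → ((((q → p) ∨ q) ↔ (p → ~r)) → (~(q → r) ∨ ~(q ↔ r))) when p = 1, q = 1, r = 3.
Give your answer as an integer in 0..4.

r → p = 3 → 1 = 2
~(r → p) = ~2 = 2
q → p = 1 → 1 = 4
(q → p) ∨ q = 4 ∨ 1 = 4
~r = ~3 = 1
p → ~r = 1 → 1 = 4
((q → p) ∨ q) ↔ (p → ~r) = 4 ↔ 4 = 4
q → r = 1 → 3 = 4
~(q → r) = ~4 = 0
q ↔ r = 1 ↔ 3 = 2
~(q ↔ r) = ~2 = 2
~(q → r) ∨ ~(q ↔ r) = 0 ∨ 2 = 2
(((q → p) ∨ q) ↔ (p → ~r)) → (~(q → r) ∨ ~(q ↔ r)) = 4 → 2 = 2
~(r → p) → ((((q → p) ∨ q) ↔ (p → ~r)) → (~(q → r) ∨ ~(q ↔ r))) = 2 → 2 = 4

4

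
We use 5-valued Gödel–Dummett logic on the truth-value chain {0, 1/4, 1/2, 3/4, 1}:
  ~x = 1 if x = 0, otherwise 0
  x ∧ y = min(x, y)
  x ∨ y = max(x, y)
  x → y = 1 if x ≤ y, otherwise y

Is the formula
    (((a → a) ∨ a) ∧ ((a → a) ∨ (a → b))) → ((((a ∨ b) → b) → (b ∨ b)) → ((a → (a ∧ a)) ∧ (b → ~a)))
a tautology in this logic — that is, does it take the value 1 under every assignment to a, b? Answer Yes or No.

Counterexample: take a = 1/4, b = 1/4.
a → a = 1/4 → 1/4 = 1
(a → a) ∨ a = 1 ∨ 1/4 = 1
a → a = 1/4 → 1/4 = 1
a → b = 1/4 → 1/4 = 1
(a → a) ∨ (a → b) = 1 ∨ 1 = 1
((a → a) ∨ a) ∧ ((a → a) ∨ (a → b)) = 1 ∧ 1 = 1
a ∨ b = 1/4 ∨ 1/4 = 1/4
(a ∨ b) → b = 1/4 → 1/4 = 1
b ∨ b = 1/4 ∨ 1/4 = 1/4
((a ∨ b) → b) → (b ∨ b) = 1 → 1/4 = 1/4
a ∧ a = 1/4 ∧ 1/4 = 1/4
a → (a ∧ a) = 1/4 → 1/4 = 1
~a = ~1/4 = 0
b → ~a = 1/4 → 0 = 0
(a → (a ∧ a)) ∧ (b → ~a) = 1 ∧ 0 = 0
(((a ∨ b) → b) → (b ∨ b)) → ((a → (a ∧ a)) ∧ (b → ~a)) = 1/4 → 0 = 0
(((a → a) ∨ a) ∧ ((a → a) ∨ (a → b))) → ((((a ∨ b) → b) → (b ∨ b)) → ((a → (a ∧ a)) ∧ (b → ~a))) = 1 → 0 = 0
This gives 0 ≠ 1.

No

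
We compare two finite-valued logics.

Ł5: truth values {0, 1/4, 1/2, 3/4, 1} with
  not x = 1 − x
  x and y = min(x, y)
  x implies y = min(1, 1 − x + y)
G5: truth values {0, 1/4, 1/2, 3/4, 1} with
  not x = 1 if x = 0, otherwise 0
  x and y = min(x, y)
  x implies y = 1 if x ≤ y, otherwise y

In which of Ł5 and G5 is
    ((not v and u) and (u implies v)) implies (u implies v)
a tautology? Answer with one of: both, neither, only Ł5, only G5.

both

In Ł5: every assignment gives 1 — tautology.
In G5: every assignment gives 1 — tautology.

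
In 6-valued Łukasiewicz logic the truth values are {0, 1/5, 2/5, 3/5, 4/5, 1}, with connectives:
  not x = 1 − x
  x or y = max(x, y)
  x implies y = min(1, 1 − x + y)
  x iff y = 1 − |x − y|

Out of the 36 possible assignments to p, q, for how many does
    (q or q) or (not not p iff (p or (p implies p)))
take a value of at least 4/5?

value 1: 11 assignments (counts)
value 4/5: 9 assignments (counts)
value 3/5: 7 assignments
value 2/5: 5 assignments
value 1/5: 3 assignments
value 0: 1 assignment
So 20 of the 36 assignments meet the threshold.

20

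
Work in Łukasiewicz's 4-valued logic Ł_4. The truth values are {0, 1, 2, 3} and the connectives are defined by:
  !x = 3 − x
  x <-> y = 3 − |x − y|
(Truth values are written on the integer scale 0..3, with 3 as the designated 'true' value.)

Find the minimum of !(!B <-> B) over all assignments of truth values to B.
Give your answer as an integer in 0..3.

Take B = 1:
!B = !1 = 2
!B <-> B = 2 <-> 1 = 2
!(!B <-> B) = !2 = 1
No assignment yields a value below 1, so this is the minimum.

1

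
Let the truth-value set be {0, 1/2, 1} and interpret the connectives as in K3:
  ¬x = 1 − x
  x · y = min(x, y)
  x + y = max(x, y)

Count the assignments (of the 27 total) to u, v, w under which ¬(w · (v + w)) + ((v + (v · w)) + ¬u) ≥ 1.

19

value 1: 19 assignments (counts)
value 1/2: 7 assignments
value 0: 1 assignment
So 19 of the 27 assignments meet the threshold.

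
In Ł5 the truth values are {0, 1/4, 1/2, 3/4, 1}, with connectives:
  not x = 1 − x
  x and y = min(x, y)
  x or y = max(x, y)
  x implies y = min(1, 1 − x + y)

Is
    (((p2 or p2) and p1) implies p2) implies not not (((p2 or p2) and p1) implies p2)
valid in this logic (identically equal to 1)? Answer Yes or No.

At p1 = 1/2, p2 = 1/2, for instance:
p2 or p2 = 1/2 or 1/2 = 1/2
(p2 or p2) and p1 = 1/2 and 1/2 = 1/2
((p2 or p2) and p1) implies p2 = 1/2 implies 1/2 = 1
not (((p2 or p2) and p1) implies p2) = not 1 = 0
not not (((p2 or p2) and p1) implies p2) = not 0 = 1
(((p2 or p2) and p1) implies p2) implies not not (((p2 or p2) and p1) implies p2) = 1 implies 1 = 1
and checking the remaining 24 assignments likewise gives ≥ 1 in every case.

Yes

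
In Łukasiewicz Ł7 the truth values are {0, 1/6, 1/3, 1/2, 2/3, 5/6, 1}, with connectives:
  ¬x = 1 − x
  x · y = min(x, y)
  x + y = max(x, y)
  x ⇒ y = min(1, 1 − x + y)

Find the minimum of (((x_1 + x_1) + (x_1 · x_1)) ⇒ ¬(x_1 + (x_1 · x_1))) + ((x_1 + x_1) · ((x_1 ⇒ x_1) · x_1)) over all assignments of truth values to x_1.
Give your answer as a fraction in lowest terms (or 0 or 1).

Take x_1 = 2/3:
x_1 + x_1 = 2/3 + 2/3 = 2/3
x_1 · x_1 = 2/3 · 2/3 = 2/3
(x_1 + x_1) + (x_1 · x_1) = 2/3 + 2/3 = 2/3
x_1 · x_1 = 2/3 · 2/3 = 2/3
x_1 + (x_1 · x_1) = 2/3 + 2/3 = 2/3
¬(x_1 + (x_1 · x_1)) = ¬2/3 = 1/3
((x_1 + x_1) + (x_1 · x_1)) ⇒ ¬(x_1 + (x_1 · x_1)) = 2/3 ⇒ 1/3 = 2/3
x_1 + x_1 = 2/3 + 2/3 = 2/3
x_1 ⇒ x_1 = 2/3 ⇒ 2/3 = 1
(x_1 ⇒ x_1) · x_1 = 1 · 2/3 = 2/3
(x_1 + x_1) · ((x_1 ⇒ x_1) · x_1) = 2/3 · 2/3 = 2/3
(((x_1 + x_1) + (x_1 · x_1)) ⇒ ¬(x_1 + (x_1 · x_1))) + ((x_1 + x_1) · ((x_1 ⇒ x_1) · x_1)) = 2/3 + 2/3 = 2/3
No assignment yields a value below 2/3, so this is the minimum.

2/3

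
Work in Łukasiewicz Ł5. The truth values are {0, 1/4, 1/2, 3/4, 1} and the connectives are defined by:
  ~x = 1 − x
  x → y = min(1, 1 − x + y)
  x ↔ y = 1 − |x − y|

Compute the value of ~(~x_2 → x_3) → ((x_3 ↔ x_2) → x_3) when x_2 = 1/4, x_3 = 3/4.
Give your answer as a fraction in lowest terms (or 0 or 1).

~x_2 = ~1/4 = 3/4
~x_2 → x_3 = 3/4 → 3/4 = 1
~(~x_2 → x_3) = ~1 = 0
x_3 ↔ x_2 = 3/4 ↔ 1/4 = 1/2
(x_3 ↔ x_2) → x_3 = 1/2 → 3/4 = 1
~(~x_2 → x_3) → ((x_3 ↔ x_2) → x_3) = 0 → 1 = 1

1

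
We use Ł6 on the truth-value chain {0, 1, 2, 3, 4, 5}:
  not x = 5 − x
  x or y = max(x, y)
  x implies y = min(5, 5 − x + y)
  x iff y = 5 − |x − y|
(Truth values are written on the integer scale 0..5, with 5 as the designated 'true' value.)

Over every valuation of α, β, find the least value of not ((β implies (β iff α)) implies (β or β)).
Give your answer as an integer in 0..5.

Take α = 0, β = 4:
β iff α = 4 iff 0 = 1
β implies (β iff α) = 4 implies 1 = 2
β or β = 4 or 4 = 4
(β implies (β iff α)) implies (β or β) = 2 implies 4 = 5
not ((β implies (β iff α)) implies (β or β)) = not 5 = 0
No assignment yields a value below 0, so this is the minimum.

0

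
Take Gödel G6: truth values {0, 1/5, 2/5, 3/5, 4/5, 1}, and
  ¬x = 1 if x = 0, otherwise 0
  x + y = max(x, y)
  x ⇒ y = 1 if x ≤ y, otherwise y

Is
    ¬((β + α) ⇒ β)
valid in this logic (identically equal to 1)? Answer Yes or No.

Counterexample: take α = 0, β = 0.
β + α = 0 + 0 = 0
(β + α) ⇒ β = 0 ⇒ 0 = 1
¬((β + α) ⇒ β) = ¬1 = 0
This gives 0 ≠ 1.

No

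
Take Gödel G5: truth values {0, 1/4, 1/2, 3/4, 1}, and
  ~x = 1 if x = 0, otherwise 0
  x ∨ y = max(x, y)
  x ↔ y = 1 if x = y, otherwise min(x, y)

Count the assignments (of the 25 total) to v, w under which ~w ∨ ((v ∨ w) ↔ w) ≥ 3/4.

value 1: 19 assignments (counts)
value 3/4: 1 assignment (counts)
value 1/2: 2 assignments
value 1/4: 3 assignments
So 20 of the 25 assignments meet the threshold.

20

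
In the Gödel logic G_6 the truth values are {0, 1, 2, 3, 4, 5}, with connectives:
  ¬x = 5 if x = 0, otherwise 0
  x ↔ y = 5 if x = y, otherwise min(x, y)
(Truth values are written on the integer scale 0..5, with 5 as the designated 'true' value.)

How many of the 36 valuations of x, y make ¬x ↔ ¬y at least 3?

26

value 5: 26 assignments (counts)
value 0: 10 assignments
So 26 of the 36 assignments meet the threshold.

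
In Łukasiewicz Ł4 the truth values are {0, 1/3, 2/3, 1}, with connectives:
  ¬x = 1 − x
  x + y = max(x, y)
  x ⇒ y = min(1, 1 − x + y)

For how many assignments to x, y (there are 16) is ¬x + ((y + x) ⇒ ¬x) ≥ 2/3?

11

x = 0, y = 0 ↦ 1  ≥
x = 0, y = 1/3 ↦ 1  ≥
x = 0, y = 2/3 ↦ 1  ≥
x = 0, y = 1 ↦ 1  ≥
x = 1/3, y = 0 ↦ 1  ≥
x = 1/3, y = 1/3 ↦ 1  ≥
x = 1/3, y = 2/3 ↦ 1  ≥
x = 1/3, y = 1 ↦ 2/3  ≥
x = 2/3, y = 0 ↦ 2/3  ≥
x = 2/3, y = 1/3 ↦ 2/3  ≥
x = 2/3, y = 2/3 ↦ 2/3  ≥
x = 2/3, y = 1 ↦ 1/3  <
x = 1, y = 0 ↦ 0  <
x = 1, y = 1/3 ↦ 0  <
x = 1, y = 2/3 ↦ 0  <
x = 1, y = 1 ↦ 0  <
So 11 of the 16 assignments meet the threshold.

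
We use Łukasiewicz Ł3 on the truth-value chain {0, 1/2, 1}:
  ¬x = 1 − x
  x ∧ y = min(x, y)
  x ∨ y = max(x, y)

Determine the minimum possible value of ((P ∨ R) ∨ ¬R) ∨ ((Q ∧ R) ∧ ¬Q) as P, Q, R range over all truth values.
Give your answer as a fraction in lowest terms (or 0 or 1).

Take P = 0, Q = 0, R = 1/2:
P ∨ R = 0 ∨ 1/2 = 1/2
¬R = ¬1/2 = 1/2
(P ∨ R) ∨ ¬R = 1/2 ∨ 1/2 = 1/2
Q ∧ R = 0 ∧ 1/2 = 0
¬Q = ¬0 = 1
(Q ∧ R) ∧ ¬Q = 0 ∧ 1 = 0
((P ∨ R) ∨ ¬R) ∨ ((Q ∧ R) ∧ ¬Q) = 1/2 ∨ 0 = 1/2
No assignment yields a value below 1/2, so this is the minimum.

1/2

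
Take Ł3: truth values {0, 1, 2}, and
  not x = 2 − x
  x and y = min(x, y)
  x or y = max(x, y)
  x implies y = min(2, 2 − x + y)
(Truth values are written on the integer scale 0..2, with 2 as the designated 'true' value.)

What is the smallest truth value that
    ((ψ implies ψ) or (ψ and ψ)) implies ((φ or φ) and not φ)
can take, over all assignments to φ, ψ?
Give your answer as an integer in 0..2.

0

Take φ = 0, ψ = 0:
ψ implies ψ = 0 implies 0 = 2
ψ and ψ = 0 and 0 = 0
(ψ implies ψ) or (ψ and ψ) = 2 or 0 = 2
φ or φ = 0 or 0 = 0
not φ = not 0 = 2
(φ or φ) and not φ = 0 and 2 = 0
((ψ implies ψ) or (ψ and ψ)) implies ((φ or φ) and not φ) = 2 implies 0 = 0
No assignment yields a value below 0, so this is the minimum.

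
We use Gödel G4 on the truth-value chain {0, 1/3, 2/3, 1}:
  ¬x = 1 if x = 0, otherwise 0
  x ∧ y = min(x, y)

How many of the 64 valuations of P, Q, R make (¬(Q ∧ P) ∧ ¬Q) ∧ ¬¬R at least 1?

12

value 1: 12 assignments (counts)
value 0: 52 assignments
So 12 of the 64 assignments meet the threshold.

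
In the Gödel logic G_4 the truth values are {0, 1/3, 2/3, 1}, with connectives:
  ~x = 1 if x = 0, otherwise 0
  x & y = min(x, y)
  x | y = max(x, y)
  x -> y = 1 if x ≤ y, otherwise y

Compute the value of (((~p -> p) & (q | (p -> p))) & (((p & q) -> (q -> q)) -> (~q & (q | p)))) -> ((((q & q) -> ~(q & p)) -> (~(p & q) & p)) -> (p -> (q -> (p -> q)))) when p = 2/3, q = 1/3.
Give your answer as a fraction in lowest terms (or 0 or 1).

1

~p = ~2/3 = 0
~p -> p = 0 -> 2/3 = 1
p -> p = 2/3 -> 2/3 = 1
q | (p -> p) = 1/3 | 1 = 1
(~p -> p) & (q | (p -> p)) = 1 & 1 = 1
p & q = 2/3 & 1/3 = 1/3
q -> q = 1/3 -> 1/3 = 1
(p & q) -> (q -> q) = 1/3 -> 1 = 1
~q = ~1/3 = 0
q | p = 1/3 | 2/3 = 2/3
~q & (q | p) = 0 & 2/3 = 0
((p & q) -> (q -> q)) -> (~q & (q | p)) = 1 -> 0 = 0
((~p -> p) & (q | (p -> p))) & (((p & q) -> (q -> q)) -> (~q & (q | p))) = 1 & 0 = 0
q & q = 1/3 & 1/3 = 1/3
q & p = 1/3 & 2/3 = 1/3
~(q & p) = ~1/3 = 0
(q & q) -> ~(q & p) = 1/3 -> 0 = 0
p & q = 2/3 & 1/3 = 1/3
~(p & q) = ~1/3 = 0
~(p & q) & p = 0 & 2/3 = 0
((q & q) -> ~(q & p)) -> (~(p & q) & p) = 0 -> 0 = 1
p -> q = 2/3 -> 1/3 = 1/3
q -> (p -> q) = 1/3 -> 1/3 = 1
p -> (q -> (p -> q)) = 2/3 -> 1 = 1
(((q & q) -> ~(q & p)) -> (~(p & q) & p)) -> (p -> (q -> (p -> q))) = 1 -> 1 = 1
(((~p -> p) & (q | (p -> p))) & (((p & q) -> (q -> q)) -> (~q & (q | p)))) -> ((((q & q) -> ~(q & p)) -> (~(p & q) & p)) -> (p -> (q -> (p -> q)))) = 0 -> 1 = 1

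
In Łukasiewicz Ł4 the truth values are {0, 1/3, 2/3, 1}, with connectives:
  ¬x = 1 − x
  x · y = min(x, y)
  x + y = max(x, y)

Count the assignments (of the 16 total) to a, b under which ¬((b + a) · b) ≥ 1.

a = 0, b = 0 ↦ 1  ≥
a = 0, b = 1/3 ↦ 2/3  <
a = 0, b = 2/3 ↦ 1/3  <
a = 0, b = 1 ↦ 0  <
a = 1/3, b = 0 ↦ 1  ≥
a = 1/3, b = 1/3 ↦ 2/3  <
a = 1/3, b = 2/3 ↦ 1/3  <
a = 1/3, b = 1 ↦ 0  <
a = 2/3, b = 0 ↦ 1  ≥
a = 2/3, b = 1/3 ↦ 2/3  <
a = 2/3, b = 2/3 ↦ 1/3  <
a = 2/3, b = 1 ↦ 0  <
a = 1, b = 0 ↦ 1  ≥
a = 1, b = 1/3 ↦ 2/3  <
a = 1, b = 2/3 ↦ 1/3  <
a = 1, b = 1 ↦ 0  <
So 4 of the 16 assignments meet the threshold.

4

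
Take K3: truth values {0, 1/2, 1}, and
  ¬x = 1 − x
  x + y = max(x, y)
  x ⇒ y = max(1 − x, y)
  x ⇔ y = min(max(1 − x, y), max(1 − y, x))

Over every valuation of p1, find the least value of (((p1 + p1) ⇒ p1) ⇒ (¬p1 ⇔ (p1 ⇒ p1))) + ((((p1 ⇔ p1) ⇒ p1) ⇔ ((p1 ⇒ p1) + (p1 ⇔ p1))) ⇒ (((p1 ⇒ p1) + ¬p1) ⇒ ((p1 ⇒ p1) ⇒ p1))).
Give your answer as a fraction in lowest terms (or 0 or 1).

Take p1 = 1/2:
p1 + p1 = 1/2 + 1/2 = 1/2
(p1 + p1) ⇒ p1 = 1/2 ⇒ 1/2 = 1/2
¬p1 = ¬1/2 = 1/2
p1 ⇒ p1 = 1/2 ⇒ 1/2 = 1/2
¬p1 ⇔ (p1 ⇒ p1) = 1/2 ⇔ 1/2 = 1/2
((p1 + p1) ⇒ p1) ⇒ (¬p1 ⇔ (p1 ⇒ p1)) = 1/2 ⇒ 1/2 = 1/2
p1 ⇔ p1 = 1/2 ⇔ 1/2 = 1/2
(p1 ⇔ p1) ⇒ p1 = 1/2 ⇒ 1/2 = 1/2
p1 ⇒ p1 = 1/2 ⇒ 1/2 = 1/2
p1 ⇔ p1 = 1/2 ⇔ 1/2 = 1/2
(p1 ⇒ p1) + (p1 ⇔ p1) = 1/2 + 1/2 = 1/2
((p1 ⇔ p1) ⇒ p1) ⇔ ((p1 ⇒ p1) + (p1 ⇔ p1)) = 1/2 ⇔ 1/2 = 1/2
p1 ⇒ p1 = 1/2 ⇒ 1/2 = 1/2
¬p1 = ¬1/2 = 1/2
(p1 ⇒ p1) + ¬p1 = 1/2 + 1/2 = 1/2
p1 ⇒ p1 = 1/2 ⇒ 1/2 = 1/2
(p1 ⇒ p1) ⇒ p1 = 1/2 ⇒ 1/2 = 1/2
((p1 ⇒ p1) + ¬p1) ⇒ ((p1 ⇒ p1) ⇒ p1) = 1/2 ⇒ 1/2 = 1/2
(((p1 ⇔ p1) ⇒ p1) ⇔ ((p1 ⇒ p1) + (p1 ⇔ p1))) ⇒ (((p1 ⇒ p1) + ¬p1) ⇒ ((p1 ⇒ p1) ⇒ p1)) = 1/2 ⇒ 1/2 = 1/2
(((p1 + p1) ⇒ p1) ⇒ (¬p1 ⇔ (p1 ⇒ p1))) + ((((p1 ⇔ p1) ⇒ p1) ⇔ ((p1 ⇒ p1) + (p1 ⇔ p1))) ⇒ (((p1 ⇒ p1) + ¬p1) ⇒ ((p1 ⇒ p1) ⇒ p1))) = 1/2 + 1/2 = 1/2
No assignment yields a value below 1/2, so this is the minimum.

1/2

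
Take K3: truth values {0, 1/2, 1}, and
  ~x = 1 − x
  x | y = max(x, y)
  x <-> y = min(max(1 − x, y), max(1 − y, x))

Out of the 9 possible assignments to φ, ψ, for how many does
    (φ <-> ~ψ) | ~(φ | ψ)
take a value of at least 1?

3

φ = 0, ψ = 0 ↦ 1  ≥
φ = 0, ψ = 1/2 ↦ 1/2  <
φ = 0, ψ = 1 ↦ 1  ≥
φ = 1/2, ψ = 0 ↦ 1/2  <
φ = 1/2, ψ = 1/2 ↦ 1/2  <
φ = 1/2, ψ = 1 ↦ 1/2  <
φ = 1, ψ = 0 ↦ 1  ≥
φ = 1, ψ = 1/2 ↦ 1/2  <
φ = 1, ψ = 1 ↦ 0  <
So 3 of the 9 assignments meet the threshold.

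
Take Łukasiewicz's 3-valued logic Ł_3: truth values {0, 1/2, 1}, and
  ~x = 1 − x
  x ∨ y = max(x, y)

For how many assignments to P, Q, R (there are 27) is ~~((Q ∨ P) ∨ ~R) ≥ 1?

19

value 1: 19 assignments (counts)
value 1/2: 7 assignments
value 0: 1 assignment
So 19 of the 27 assignments meet the threshold.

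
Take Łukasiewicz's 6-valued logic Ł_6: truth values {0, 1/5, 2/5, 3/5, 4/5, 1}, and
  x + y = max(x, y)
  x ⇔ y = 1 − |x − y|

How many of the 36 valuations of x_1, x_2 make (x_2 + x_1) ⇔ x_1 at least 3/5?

30

value 1: 21 assignments (counts)
value 4/5: 5 assignments (counts)
value 3/5: 4 assignments (counts)
value 2/5: 3 assignments
value 1/5: 2 assignments
value 0: 1 assignment
So 30 of the 36 assignments meet the threshold.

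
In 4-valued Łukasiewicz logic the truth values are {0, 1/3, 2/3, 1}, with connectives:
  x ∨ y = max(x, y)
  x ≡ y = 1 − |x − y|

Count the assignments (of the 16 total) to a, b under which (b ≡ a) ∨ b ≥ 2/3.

a = 0, b = 0 ↦ 1  ≥
a = 0, b = 1/3 ↦ 2/3  ≥
a = 0, b = 2/3 ↦ 2/3  ≥
a = 0, b = 1 ↦ 1  ≥
a = 1/3, b = 0 ↦ 2/3  ≥
a = 1/3, b = 1/3 ↦ 1  ≥
a = 1/3, b = 2/3 ↦ 2/3  ≥
a = 1/3, b = 1 ↦ 1  ≥
a = 2/3, b = 0 ↦ 1/3  <
a = 2/3, b = 1/3 ↦ 2/3  ≥
a = 2/3, b = 2/3 ↦ 1  ≥
a = 2/3, b = 1 ↦ 1  ≥
a = 1, b = 0 ↦ 0  <
a = 1, b = 1/3 ↦ 1/3  <
a = 1, b = 2/3 ↦ 2/3  ≥
a = 1, b = 1 ↦ 1  ≥
So 13 of the 16 assignments meet the threshold.

13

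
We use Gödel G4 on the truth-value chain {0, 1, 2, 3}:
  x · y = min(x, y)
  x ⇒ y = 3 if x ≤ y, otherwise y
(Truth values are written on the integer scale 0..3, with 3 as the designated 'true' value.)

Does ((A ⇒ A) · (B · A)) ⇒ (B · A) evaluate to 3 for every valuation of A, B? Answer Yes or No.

Yes

A = 0, B = 0 ↦ 3
A = 0, B = 1 ↦ 3
A = 0, B = 2 ↦ 3
A = 0, B = 3 ↦ 3
A = 1, B = 0 ↦ 3
A = 1, B = 1 ↦ 3
A = 1, B = 2 ↦ 3
A = 1, B = 3 ↦ 3
A = 2, B = 0 ↦ 3
A = 2, B = 1 ↦ 3
A = 2, B = 2 ↦ 3
A = 2, B = 3 ↦ 3
A = 3, B = 0 ↦ 3
A = 3, B = 1 ↦ 3
A = 3, B = 2 ↦ 3
A = 3, B = 3 ↦ 3
Every assignment gives a value ≥ 3.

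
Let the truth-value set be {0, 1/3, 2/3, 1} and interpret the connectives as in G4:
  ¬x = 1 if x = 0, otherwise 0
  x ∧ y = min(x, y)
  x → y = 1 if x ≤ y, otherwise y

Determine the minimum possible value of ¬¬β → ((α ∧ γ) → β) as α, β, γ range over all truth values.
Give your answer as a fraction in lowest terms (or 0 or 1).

1/3

Take α = 2/3, β = 1/3, γ = 2/3:
¬β = ¬1/3 = 0
¬¬β = ¬0 = 1
α ∧ γ = 2/3 ∧ 2/3 = 2/3
(α ∧ γ) → β = 2/3 → 1/3 = 1/3
¬¬β → ((α ∧ γ) → β) = 1 → 1/3 = 1/3
No assignment yields a value below 1/3, so this is the minimum.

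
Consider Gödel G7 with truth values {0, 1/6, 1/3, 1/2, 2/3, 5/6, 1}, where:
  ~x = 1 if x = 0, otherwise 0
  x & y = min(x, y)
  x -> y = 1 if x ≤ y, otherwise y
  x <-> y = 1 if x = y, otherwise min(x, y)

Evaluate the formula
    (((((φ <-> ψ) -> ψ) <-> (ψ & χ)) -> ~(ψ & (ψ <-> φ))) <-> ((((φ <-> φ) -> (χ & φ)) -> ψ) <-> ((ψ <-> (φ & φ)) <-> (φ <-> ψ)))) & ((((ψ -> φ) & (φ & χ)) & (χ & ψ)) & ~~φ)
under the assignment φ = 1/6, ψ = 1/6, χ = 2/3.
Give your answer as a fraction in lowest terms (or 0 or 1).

0

φ <-> ψ = 1/6 <-> 1/6 = 1
(φ <-> ψ) -> ψ = 1 -> 1/6 = 1/6
ψ & χ = 1/6 & 2/3 = 1/6
((φ <-> ψ) -> ψ) <-> (ψ & χ) = 1/6 <-> 1/6 = 1
ψ <-> φ = 1/6 <-> 1/6 = 1
ψ & (ψ <-> φ) = 1/6 & 1 = 1/6
~(ψ & (ψ <-> φ)) = ~1/6 = 0
(((φ <-> ψ) -> ψ) <-> (ψ & χ)) -> ~(ψ & (ψ <-> φ)) = 1 -> 0 = 0
φ <-> φ = 1/6 <-> 1/6 = 1
χ & φ = 2/3 & 1/6 = 1/6
(φ <-> φ) -> (χ & φ) = 1 -> 1/6 = 1/6
((φ <-> φ) -> (χ & φ)) -> ψ = 1/6 -> 1/6 = 1
φ & φ = 1/6 & 1/6 = 1/6
ψ <-> (φ & φ) = 1/6 <-> 1/6 = 1
φ <-> ψ = 1/6 <-> 1/6 = 1
(ψ <-> (φ & φ)) <-> (φ <-> ψ) = 1 <-> 1 = 1
(((φ <-> φ) -> (χ & φ)) -> ψ) <-> ((ψ <-> (φ & φ)) <-> (φ <-> ψ)) = 1 <-> 1 = 1
((((φ <-> ψ) -> ψ) <-> (ψ & χ)) -> ~(ψ & (ψ <-> φ))) <-> ((((φ <-> φ) -> (χ & φ)) -> ψ) <-> ((ψ <-> (φ & φ)) <-> (φ <-> ψ))) = 0 <-> 1 = 0
ψ -> φ = 1/6 -> 1/6 = 1
φ & χ = 1/6 & 2/3 = 1/6
(ψ -> φ) & (φ & χ) = 1 & 1/6 = 1/6
χ & ψ = 2/3 & 1/6 = 1/6
((ψ -> φ) & (φ & χ)) & (χ & ψ) = 1/6 & 1/6 = 1/6
~φ = ~1/6 = 0
~~φ = ~0 = 1
(((ψ -> φ) & (φ & χ)) & (χ & ψ)) & ~~φ = 1/6 & 1 = 1/6
(((((φ <-> ψ) -> ψ) <-> (ψ & χ)) -> ~(ψ & (ψ <-> φ))) <-> ((((φ <-> φ) -> (χ & φ)) -> ψ) <-> ((ψ <-> (φ & φ)) <-> (φ <-> ψ)))) & ((((ψ -> φ) & (φ & χ)) & (χ & ψ)) & ~~φ) = 0 & 1/6 = 0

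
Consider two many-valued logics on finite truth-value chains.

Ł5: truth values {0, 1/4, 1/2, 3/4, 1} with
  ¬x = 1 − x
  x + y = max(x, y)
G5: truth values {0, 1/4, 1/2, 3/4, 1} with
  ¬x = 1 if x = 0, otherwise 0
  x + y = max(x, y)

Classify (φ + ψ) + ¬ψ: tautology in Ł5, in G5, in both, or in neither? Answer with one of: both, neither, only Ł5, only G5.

neither

In Ł5: at φ = 0, ψ = 1/4 the value is 3/4 — not a tautology.
In G5: at φ = 0, ψ = 1/4 the value is 1/4 — not a tautology.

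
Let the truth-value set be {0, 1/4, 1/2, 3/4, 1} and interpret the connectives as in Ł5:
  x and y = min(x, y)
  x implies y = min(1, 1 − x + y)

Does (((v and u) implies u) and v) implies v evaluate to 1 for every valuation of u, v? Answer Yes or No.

Yes

At u = 1/2, v = 1/4, for instance:
v and u = 1/4 and 1/2 = 1/4
(v and u) implies u = 1/4 implies 1/2 = 1
((v and u) implies u) and v = 1 and 1/4 = 1/4
(((v and u) implies u) and v) implies v = 1/4 implies 1/4 = 1
and checking the remaining 24 assignments likewise gives ≥ 1 in every case.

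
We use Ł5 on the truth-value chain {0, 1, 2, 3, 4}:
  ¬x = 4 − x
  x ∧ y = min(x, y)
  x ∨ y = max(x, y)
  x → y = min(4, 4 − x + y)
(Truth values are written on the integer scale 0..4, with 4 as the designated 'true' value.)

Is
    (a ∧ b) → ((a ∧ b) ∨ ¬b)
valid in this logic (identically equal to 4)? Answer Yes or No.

Yes

At a = 3, b = 1, for instance:
a ∧ b = 3 ∧ 1 = 1
¬b = ¬1 = 3
(a ∧ b) ∨ ¬b = 1 ∨ 3 = 3
(a ∧ b) → ((a ∧ b) ∨ ¬b) = 1 → 3 = 4
and checking the remaining 24 assignments likewise gives ≥ 4 in every case.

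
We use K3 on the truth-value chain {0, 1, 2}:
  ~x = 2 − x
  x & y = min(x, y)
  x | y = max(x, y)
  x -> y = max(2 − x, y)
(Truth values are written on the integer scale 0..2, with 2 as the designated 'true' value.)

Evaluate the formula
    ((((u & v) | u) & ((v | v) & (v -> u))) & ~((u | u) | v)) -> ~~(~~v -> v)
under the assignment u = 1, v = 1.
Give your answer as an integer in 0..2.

u & v = 1 & 1 = 1
(u & v) | u = 1 | 1 = 1
v | v = 1 | 1 = 1
v -> u = 1 -> 1 = 1
(v | v) & (v -> u) = 1 & 1 = 1
((u & v) | u) & ((v | v) & (v -> u)) = 1 & 1 = 1
u | u = 1 | 1 = 1
(u | u) | v = 1 | 1 = 1
~((u | u) | v) = ~1 = 1
(((u & v) | u) & ((v | v) & (v -> u))) & ~((u | u) | v) = 1 & 1 = 1
~v = ~1 = 1
~~v = ~1 = 1
~~v -> v = 1 -> 1 = 1
~(~~v -> v) = ~1 = 1
~~(~~v -> v) = ~1 = 1
((((u & v) | u) & ((v | v) & (v -> u))) & ~((u | u) | v)) -> ~~(~~v -> v) = 1 -> 1 = 1

1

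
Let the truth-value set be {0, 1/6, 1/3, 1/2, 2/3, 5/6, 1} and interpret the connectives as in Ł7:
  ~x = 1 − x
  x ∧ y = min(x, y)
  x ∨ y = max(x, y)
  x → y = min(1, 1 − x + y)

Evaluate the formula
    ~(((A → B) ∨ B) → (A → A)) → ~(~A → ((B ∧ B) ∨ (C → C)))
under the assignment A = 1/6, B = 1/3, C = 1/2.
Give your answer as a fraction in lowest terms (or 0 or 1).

A → B = 1/6 → 1/3 = 1
(A → B) ∨ B = 1 ∨ 1/3 = 1
A → A = 1/6 → 1/6 = 1
((A → B) ∨ B) → (A → A) = 1 → 1 = 1
~(((A → B) ∨ B) → (A → A)) = ~1 = 0
~A = ~1/6 = 5/6
B ∧ B = 1/3 ∧ 1/3 = 1/3
C → C = 1/2 → 1/2 = 1
(B ∧ B) ∨ (C → C) = 1/3 ∨ 1 = 1
~A → ((B ∧ B) ∨ (C → C)) = 5/6 → 1 = 1
~(~A → ((B ∧ B) ∨ (C → C))) = ~1 = 0
~(((A → B) ∨ B) → (A → A)) → ~(~A → ((B ∧ B) ∨ (C → C))) = 0 → 0 = 1

1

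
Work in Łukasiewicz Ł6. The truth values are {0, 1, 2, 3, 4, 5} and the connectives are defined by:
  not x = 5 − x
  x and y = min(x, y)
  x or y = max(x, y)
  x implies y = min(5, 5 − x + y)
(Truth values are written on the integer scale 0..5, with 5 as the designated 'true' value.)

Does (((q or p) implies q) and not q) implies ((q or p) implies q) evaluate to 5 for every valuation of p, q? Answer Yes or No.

Yes

At p = 2, q = 1, for instance:
q or p = 1 or 2 = 2
(q or p) implies q = 2 implies 1 = 4
not q = not 1 = 4
((q or p) implies q) and not q = 4 and 4 = 4
(((q or p) implies q) and not q) implies ((q or p) implies q) = 4 implies 4 = 5
and checking the remaining 35 assignments likewise gives ≥ 5 in every case.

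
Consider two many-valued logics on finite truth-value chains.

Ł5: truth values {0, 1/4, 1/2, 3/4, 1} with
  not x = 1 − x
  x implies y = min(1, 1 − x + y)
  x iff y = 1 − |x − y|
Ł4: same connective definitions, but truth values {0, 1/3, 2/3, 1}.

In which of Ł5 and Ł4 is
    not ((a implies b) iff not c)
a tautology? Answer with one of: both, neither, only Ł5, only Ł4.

neither

In Ł5: at a = 0, b = 0, c = 0 the value is 0 — not a tautology.
In Ł4: at a = 0, b = 0, c = 0 the value is 0 — not a tautology.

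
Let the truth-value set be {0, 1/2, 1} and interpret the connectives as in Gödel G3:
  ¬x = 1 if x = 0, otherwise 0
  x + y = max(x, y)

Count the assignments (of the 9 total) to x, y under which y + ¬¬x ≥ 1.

7

x = 0, y = 0 ↦ 0  <
x = 0, y = 1/2 ↦ 1/2  <
x = 0, y = 1 ↦ 1  ≥
x = 1/2, y = 0 ↦ 1  ≥
x = 1/2, y = 1/2 ↦ 1  ≥
x = 1/2, y = 1 ↦ 1  ≥
x = 1, y = 0 ↦ 1  ≥
x = 1, y = 1/2 ↦ 1  ≥
x = 1, y = 1 ↦ 1  ≥
So 7 of the 9 assignments meet the threshold.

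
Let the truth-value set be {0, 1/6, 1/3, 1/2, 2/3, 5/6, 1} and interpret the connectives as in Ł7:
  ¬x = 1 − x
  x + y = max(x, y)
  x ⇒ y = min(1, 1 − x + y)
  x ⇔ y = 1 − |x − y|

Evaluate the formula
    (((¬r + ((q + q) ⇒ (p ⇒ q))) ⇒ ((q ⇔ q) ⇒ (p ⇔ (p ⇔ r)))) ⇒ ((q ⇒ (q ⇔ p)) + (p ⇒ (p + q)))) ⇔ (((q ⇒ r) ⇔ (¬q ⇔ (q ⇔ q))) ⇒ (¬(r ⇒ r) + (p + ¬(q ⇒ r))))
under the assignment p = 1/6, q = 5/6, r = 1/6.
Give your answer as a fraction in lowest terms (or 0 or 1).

¬r = ¬1/6 = 5/6
q + q = 5/6 + 5/6 = 5/6
p ⇒ q = 1/6 ⇒ 5/6 = 1
(q + q) ⇒ (p ⇒ q) = 5/6 ⇒ 1 = 1
¬r + ((q + q) ⇒ (p ⇒ q)) = 5/6 + 1 = 1
q ⇔ q = 5/6 ⇔ 5/6 = 1
p ⇔ r = 1/6 ⇔ 1/6 = 1
p ⇔ (p ⇔ r) = 1/6 ⇔ 1 = 1/6
(q ⇔ q) ⇒ (p ⇔ (p ⇔ r)) = 1 ⇒ 1/6 = 1/6
(¬r + ((q + q) ⇒ (p ⇒ q))) ⇒ ((q ⇔ q) ⇒ (p ⇔ (p ⇔ r))) = 1 ⇒ 1/6 = 1/6
q ⇔ p = 5/6 ⇔ 1/6 = 1/3
q ⇒ (q ⇔ p) = 5/6 ⇒ 1/3 = 1/2
p + q = 1/6 + 5/6 = 5/6
p ⇒ (p + q) = 1/6 ⇒ 5/6 = 1
(q ⇒ (q ⇔ p)) + (p ⇒ (p + q)) = 1/2 + 1 = 1
((¬r + ((q + q) ⇒ (p ⇒ q))) ⇒ ((q ⇔ q) ⇒ (p ⇔ (p ⇔ r)))) ⇒ ((q ⇒ (q ⇔ p)) + (p ⇒ (p + q))) = 1/6 ⇒ 1 = 1
q ⇒ r = 5/6 ⇒ 1/6 = 1/3
¬q = ¬5/6 = 1/6
q ⇔ q = 5/6 ⇔ 5/6 = 1
¬q ⇔ (q ⇔ q) = 1/6 ⇔ 1 = 1/6
(q ⇒ r) ⇔ (¬q ⇔ (q ⇔ q)) = 1/3 ⇔ 1/6 = 5/6
r ⇒ r = 1/6 ⇒ 1/6 = 1
¬(r ⇒ r) = ¬1 = 0
q ⇒ r = 5/6 ⇒ 1/6 = 1/3
¬(q ⇒ r) = ¬1/3 = 2/3
p + ¬(q ⇒ r) = 1/6 + 2/3 = 2/3
¬(r ⇒ r) + (p + ¬(q ⇒ r)) = 0 + 2/3 = 2/3
((q ⇒ r) ⇔ (¬q ⇔ (q ⇔ q))) ⇒ (¬(r ⇒ r) + (p + ¬(q ⇒ r))) = 5/6 ⇒ 2/3 = 5/6
(((¬r + ((q + q) ⇒ (p ⇒ q))) ⇒ ((q ⇔ q) ⇒ (p ⇔ (p ⇔ r)))) ⇒ ((q ⇒ (q ⇔ p)) + (p ⇒ (p + q)))) ⇔ (((q ⇒ r) ⇔ (¬q ⇔ (q ⇔ q))) ⇒ (¬(r ⇒ r) + (p + ¬(q ⇒ r)))) = 1 ⇔ 5/6 = 5/6

5/6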